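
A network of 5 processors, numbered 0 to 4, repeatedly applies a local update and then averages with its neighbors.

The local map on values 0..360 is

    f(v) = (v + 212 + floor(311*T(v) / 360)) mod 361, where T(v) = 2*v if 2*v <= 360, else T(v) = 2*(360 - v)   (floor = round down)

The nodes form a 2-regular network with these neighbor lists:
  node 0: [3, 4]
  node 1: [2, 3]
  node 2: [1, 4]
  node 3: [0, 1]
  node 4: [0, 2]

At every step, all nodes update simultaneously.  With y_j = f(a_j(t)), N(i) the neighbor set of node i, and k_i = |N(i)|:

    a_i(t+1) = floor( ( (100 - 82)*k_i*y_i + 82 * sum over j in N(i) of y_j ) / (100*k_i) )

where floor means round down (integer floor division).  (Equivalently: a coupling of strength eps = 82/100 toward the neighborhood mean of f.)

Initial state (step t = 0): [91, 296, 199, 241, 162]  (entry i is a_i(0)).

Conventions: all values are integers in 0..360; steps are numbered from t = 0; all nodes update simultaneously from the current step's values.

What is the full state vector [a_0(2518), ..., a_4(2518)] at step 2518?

Answer: [275, 275, 275, 275, 275]
Key observation: The state at step 8, [275, 275, 275, 275, 275], reappears at step 10: the system is in a cycle of period 2 from step 8 on.  Therefore the state at step 2518 equals the state at step 8 + ((2518 - 8) mod 2) = 8, which is [275, 275, 275, 275, 275].

Derivation:
t=0: [91, 296, 199, 241, 162]
t=1: [259, 302, 284, 199, 227]
t=2: [311, 289, 277, 279, 280]
t=3: [264, 268, 266, 256, 260]
t=4: [283, 281, 279, 279, 280]
t=5: [268, 268, 268, 267, 268]
t=6: [277, 277, 277, 277, 277]
t=7: [271, 271, 271, 271, 271]
t=8: [275, 275, 275, 275, 275]
t=9: [272, 272, 272, 272, 272]
t=10: [275, 275, 275, 275, 275]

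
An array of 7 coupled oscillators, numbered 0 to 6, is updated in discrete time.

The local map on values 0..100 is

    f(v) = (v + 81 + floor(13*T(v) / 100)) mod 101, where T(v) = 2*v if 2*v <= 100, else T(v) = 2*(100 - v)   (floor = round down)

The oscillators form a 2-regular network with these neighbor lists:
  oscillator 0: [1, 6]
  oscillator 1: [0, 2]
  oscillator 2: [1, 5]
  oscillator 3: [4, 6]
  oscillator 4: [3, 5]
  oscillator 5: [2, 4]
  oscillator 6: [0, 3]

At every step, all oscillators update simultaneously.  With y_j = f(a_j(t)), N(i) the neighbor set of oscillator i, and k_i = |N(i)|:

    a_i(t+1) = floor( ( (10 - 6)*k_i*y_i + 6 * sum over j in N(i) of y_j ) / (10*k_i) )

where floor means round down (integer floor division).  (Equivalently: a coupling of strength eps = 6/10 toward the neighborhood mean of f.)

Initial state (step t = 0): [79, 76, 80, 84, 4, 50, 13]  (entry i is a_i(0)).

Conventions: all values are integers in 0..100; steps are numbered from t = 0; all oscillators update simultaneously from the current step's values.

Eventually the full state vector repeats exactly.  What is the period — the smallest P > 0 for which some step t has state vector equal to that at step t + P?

Answer: 23
Key observation: The state at step 26, [51, 51, 51, 51, 51, 51, 51], reappears at step 49 — and no state repeats earlier — so the cycle the system enters has period 23.

Derivation:
t=0: [79, 76, 80, 84, 4, 50, 13]
t=1: [73, 63, 57, 82, 67, 62, 78]
t=2: [58, 53, 50, 61, 57, 51, 63]
t=3: [48, 45, 43, 50, 47, 44, 50]
t=4: [39, 36, 34, 41, 39, 35, 42]
t=5: [28, 25, 23, 30, 28, 24, 30]
t=6: [14, 11, 9, 16, 14, 10, 16]
t=7: [67, 94, 92, 29, 67, 94, 29]
t=8: [49, 68, 74, 27, 49, 68, 27]
t=9: [37, 52, 57, 22, 37, 52, 22]
t=10: [25, 39, 45, 12, 25, 39, 12]
t=11: [41, 25, 31, 70, 41, 25, 70]
t=12: [32, 19, 14, 49, 32, 19, 49]
t=13: [21, 36, 41, 34, 21, 36, 34]
t=14: [16, 21, 27, 17, 16, 21, 17]
t=15: [2, 6, 9, 0, 2, 6, 0]
t=16: [83, 87, 89, 81, 83, 87, 81]
t=17: [67, 69, 70, 65, 67, 69, 65]
t=18: [55, 56, 57, 54, 55, 56, 54]
t=19: [46, 47, 47, 45, 46, 47, 45]
t=20: [37, 38, 39, 36, 37, 38, 36]
t=21: [26, 27, 27, 25, 26, 27, 25]
t=22: [12, 13, 14, 11, 12, 13, 11]
t=23: [95, 97, 97, 94, 95, 97, 94]
t=24: [76, 76, 77, 75, 76, 76, 75]
t=25: [61, 62, 62, 61, 61, 62, 61]
t=26: [51, 51, 51, 51, 51, 51, 51]
t=27: [43, 43, 43, 43, 43, 43, 43]
t=28: [34, 34, 34, 34, 34, 34, 34]
t=29: [22, 22, 22, 22, 22, 22, 22]
t=30: [7, 7, 7, 7, 7, 7, 7]
t=31: [89, 89, 89, 89, 89, 89, 89]
t=32: [71, 71, 71, 71, 71, 71, 71]
t=33: [58, 58, 58, 58, 58, 58, 58]
t=34: [48, 48, 48, 48, 48, 48, 48]
t=35: [40, 40, 40, 40, 40, 40, 40]
t=36: [30, 30, 30, 30, 30, 30, 30]
t=37: [17, 17, 17, 17, 17, 17, 17]
t=38: [1, 1, 1, 1, 1, 1, 1]
t=39: [82, 82, 82, 82, 82, 82, 82]
t=40: [66, 66, 66, 66, 66, 66, 66]
t=41: [54, 54, 54, 54, 54, 54, 54]
t=42: [45, 45, 45, 45, 45, 45, 45]
t=43: [36, 36, 36, 36, 36, 36, 36]
t=44: [25, 25, 25, 25, 25, 25, 25]
t=45: [11, 11, 11, 11, 11, 11, 11]
t=46: [94, 94, 94, 94, 94, 94, 94]
t=47: [75, 75, 75, 75, 75, 75, 75]
t=48: [61, 61, 61, 61, 61, 61, 61]
t=49: [51, 51, 51, 51, 51, 51, 51]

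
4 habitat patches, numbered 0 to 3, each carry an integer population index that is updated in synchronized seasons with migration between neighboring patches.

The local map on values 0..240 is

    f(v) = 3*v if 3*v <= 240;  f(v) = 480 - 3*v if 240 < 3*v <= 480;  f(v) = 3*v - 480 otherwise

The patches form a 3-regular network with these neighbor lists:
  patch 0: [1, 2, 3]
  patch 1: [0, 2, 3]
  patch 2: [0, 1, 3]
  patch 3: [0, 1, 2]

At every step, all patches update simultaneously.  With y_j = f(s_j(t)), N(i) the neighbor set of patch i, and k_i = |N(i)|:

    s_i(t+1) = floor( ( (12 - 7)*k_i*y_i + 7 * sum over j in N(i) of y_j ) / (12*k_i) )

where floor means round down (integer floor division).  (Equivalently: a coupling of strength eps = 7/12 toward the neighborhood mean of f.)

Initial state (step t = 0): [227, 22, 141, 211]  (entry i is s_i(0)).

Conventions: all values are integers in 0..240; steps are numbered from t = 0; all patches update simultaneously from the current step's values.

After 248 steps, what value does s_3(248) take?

Simulating step by step:
t=0: [227, 22, 141, 211]
t=1: [137, 107, 105, 126]
t=2: [111, 131, 132, 118]
t=3: [119, 105, 105, 114]
t=4: [142, 151, 151, 145]
t=5: [41, 35, 35, 39]
t=6: [114, 110, 110, 113]
t=7: [143, 145, 145, 143]
t=8: [48, 47, 47, 48]
t=9: [142, 142, 142, 142]
t=10: [54, 54, 54, 54]
t=11: [162, 162, 162, 162]
t=12: [6, 6, 6, 6]
t=13: [18, 18, 18, 18]
t=14: [54, 54, 54, 54]

Answer: s_3(248) = 6
Key observation: The state at step 10, [54, 54, 54, 54], reappears at step 14: the system is in a cycle of period 4 from step 10 on.  Therefore the state at step 248 equals the state at step 10 + ((248 - 10) mod 4) = 12, which is [6, 6, 6, 6].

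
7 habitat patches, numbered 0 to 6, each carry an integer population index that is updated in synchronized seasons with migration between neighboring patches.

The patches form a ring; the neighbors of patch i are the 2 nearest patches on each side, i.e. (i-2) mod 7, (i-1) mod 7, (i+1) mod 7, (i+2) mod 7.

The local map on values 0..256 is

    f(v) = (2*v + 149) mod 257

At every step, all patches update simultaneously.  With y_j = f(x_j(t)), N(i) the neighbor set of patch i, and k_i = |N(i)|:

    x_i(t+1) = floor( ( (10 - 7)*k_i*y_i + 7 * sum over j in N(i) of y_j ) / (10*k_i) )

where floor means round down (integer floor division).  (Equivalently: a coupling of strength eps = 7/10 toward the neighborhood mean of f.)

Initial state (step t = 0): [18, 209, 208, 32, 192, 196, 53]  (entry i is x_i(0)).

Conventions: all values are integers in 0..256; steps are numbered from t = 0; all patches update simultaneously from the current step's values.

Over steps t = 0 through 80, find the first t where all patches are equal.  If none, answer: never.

Simulating step by step:
t=0: [18, 209, 208, 32, 192, 196, 53]  (not all equal)
t=1: [123, 139, 97, 90, 101, 125, 126]  (not all equal)
t=2: [136, 128, 108, 107, 105, 121, 138]  (not all equal)
t=3: [146, 139, 123, 117, 120, 134, 146]  (not all equal)
t=4: [169, 161, 148, 142, 146, 157, 168]  (not all equal)
t=5: [215, 208, 197, 191, 194, 204, 214]  (not all equal)
t=6: [52, 45, 36, 30, 33, 42, 50]  (not all equal)
t=7: [240, 234, 226, 221, 224, 231, 239]  (not all equal)
t=8: [104, 99, 92, 87, 90, 97, 103]  (not all equal)
t=9: [91, 86, 80, 76, 78, 84, 90]  (not all equal)
t=10: [65, 61, 55, 52, 54, 59, 64]  (not all equal)
t=11: [14, 56, 51, 80, 49, 54, 14]  (not all equal)
t=12: [128, 116, 159, 103, 158, 114, 128]  (not all equal)
t=13: [149, 142, 164, 145, 163, 141, 149]  (not all equal)
t=14: [190, 189, 200, 192, 199, 188, 189]  (not all equal)
t=15: [17, 18, 24, 21, 23, 17, 16]  (not all equal)
t=16: [185, 187, 191, 190, 190, 186, 184]  (not all equal)
t=17: [7, 9, 12, 12, 11, 8, 7]  (not all equal)
t=18: [165, 167, 169, 170, 169, 166, 165]  (not all equal)
t=19: [224, 226, 228, 228, 227, 225, 224]  (not all equal)
t=20: [85, 87, 88, 88, 87, 86, 85]  (not all equal)
t=21: [64, 65, 66, 66, 65, 64, 63]  (not all equal)
t=22: [20, 21, 22, 22, 21, 20, 20]  (not all equal)
t=23: [190, 191, 191, 191, 191, 190, 189]  (not all equal)
t=24: [15, 15, 16, 16, 15, 15, 15]  (not all equal)
t=25: [179, 179, 179, 179, 179, 179, 179]  (all equal)

Answer: 25
Key observation: Synchronization is absorbing here: once all patches are equal they stay equal, and step 25 is the first all-equal step.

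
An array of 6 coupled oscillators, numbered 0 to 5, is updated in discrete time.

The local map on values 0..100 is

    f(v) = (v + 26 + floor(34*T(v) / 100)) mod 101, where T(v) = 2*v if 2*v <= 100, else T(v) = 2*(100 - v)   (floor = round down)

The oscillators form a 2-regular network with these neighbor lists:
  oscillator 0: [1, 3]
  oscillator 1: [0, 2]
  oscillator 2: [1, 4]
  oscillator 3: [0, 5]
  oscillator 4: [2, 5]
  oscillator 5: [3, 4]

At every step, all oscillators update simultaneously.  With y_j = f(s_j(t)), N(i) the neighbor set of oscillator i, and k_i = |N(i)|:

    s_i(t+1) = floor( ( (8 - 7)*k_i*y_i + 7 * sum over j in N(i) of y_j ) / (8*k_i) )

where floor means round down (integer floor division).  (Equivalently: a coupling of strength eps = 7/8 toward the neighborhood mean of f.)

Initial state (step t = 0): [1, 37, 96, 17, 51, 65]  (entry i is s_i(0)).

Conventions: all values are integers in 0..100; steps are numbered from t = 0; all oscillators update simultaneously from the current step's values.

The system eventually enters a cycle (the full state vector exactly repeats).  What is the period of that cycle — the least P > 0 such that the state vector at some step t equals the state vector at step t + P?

Answer: 12
Key observation: The state at step 13, [23, 23, 23, 23, 23, 23], reappears at step 25 — and no state repeats earlier — so the cycle the system enters has period 12.

Derivation:
t=0: [1, 37, 96, 17, 51, 65]
t=1: [65, 32, 45, 24, 16, 29]
t=2: [65, 15, 57, 46, 38, 60]
t=3: [24, 16, 62, 11, 21, 41]
t=4: [50, 40, 50, 75, 54, 57]
t=5: [49, 19, 46, 10, 10, 13]
t=6: [44, 11, 43, 28, 26, 42]
t=7: [63, 91, 61, 94, 93, 74]
t=8: [21, 13, 20, 15, 15, 21]
t=9: [50, 58, 50, 59, 58, 52]
t=10: [10, 9, 10, 9, 9, 10]
t=11: [41, 41, 41, 41, 41, 41]
t=12: [94, 94, 94, 94, 94, 94]
t=13: [23, 23, 23, 23, 23, 23]
t=14: [64, 64, 64, 64, 64, 64]
t=15: [13, 13, 13, 13, 13, 13]
t=16: [47, 47, 47, 47, 47, 47]
t=17: [3, 3, 3, 3, 3, 3]
t=18: [31, 31, 31, 31, 31, 31]
t=19: [78, 78, 78, 78, 78, 78]
t=20: [17, 17, 17, 17, 17, 17]
t=21: [54, 54, 54, 54, 54, 54]
t=22: [10, 10, 10, 10, 10, 10]
t=23: [42, 42, 42, 42, 42, 42]
t=24: [96, 96, 96, 96, 96, 96]
t=25: [23, 23, 23, 23, 23, 23]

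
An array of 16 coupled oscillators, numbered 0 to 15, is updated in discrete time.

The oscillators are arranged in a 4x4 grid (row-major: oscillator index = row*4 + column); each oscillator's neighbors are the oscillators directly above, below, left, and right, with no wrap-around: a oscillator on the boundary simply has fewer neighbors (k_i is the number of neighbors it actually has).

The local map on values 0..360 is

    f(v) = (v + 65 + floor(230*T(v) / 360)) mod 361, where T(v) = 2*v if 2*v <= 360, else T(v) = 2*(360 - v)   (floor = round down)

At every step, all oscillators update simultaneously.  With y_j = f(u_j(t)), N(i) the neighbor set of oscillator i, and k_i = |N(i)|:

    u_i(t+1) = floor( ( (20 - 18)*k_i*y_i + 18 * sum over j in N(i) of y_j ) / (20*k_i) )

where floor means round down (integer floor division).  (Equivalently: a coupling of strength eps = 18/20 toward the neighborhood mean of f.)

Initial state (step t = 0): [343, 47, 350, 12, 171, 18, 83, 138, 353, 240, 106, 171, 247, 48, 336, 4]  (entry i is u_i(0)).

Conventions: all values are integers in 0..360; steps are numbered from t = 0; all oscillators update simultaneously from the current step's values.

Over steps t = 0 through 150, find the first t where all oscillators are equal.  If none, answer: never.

Simulating step by step:
t=0: [343, 47, 350, 12, 171, 18, 83, 138, 353, 240, 106, 171, 247, 48, 336, 4]  (not all equal)
t=1: [126, 89, 162, 47, 81, 149, 137, 133, 92, 156, 146, 128, 117, 96, 173, 80]  (not all equal)
t=2: [267, 167, 143, 52, 225, 137, 37, 163, 219, 149, 122, 122, 283, 174, 179, 229]  (not all equal)
t=3: [92, 48, 127, 65, 72, 86, 118, 209, 79, 130, 179, 189, 99, 81, 173, 213]  (not all equal)
t=4: [208, 283, 251, 227, 256, 191, 220, 207, 180, 194, 133, 107, 250, 141, 149, 104]  (not all equal)
t=5: [90, 101, 95, 100, 108, 98, 81, 163, 100, 68, 127, 154, 71, 76, 103, 188]  (not all equal)
t=6: [299, 281, 278, 189, 286, 270, 249, 186, 256, 285, 220, 167, 261, 247, 240, 169]  (not all equal)
t=7: [84, 85, 95, 100, 86, 86, 96, 97, 86, 93, 90, 99, 93, 91, 95, 90]  (not all equal)
t=8: [258, 264, 278, 283, 258, 268, 274, 288, 269, 266, 281, 276, 267, 277, 271, 283]  (not all equal)
t=9: [91, 89, 87, 85, 90, 89, 86, 86, 90, 87, 87, 84, 88, 88, 85, 87]  (not all equal)
t=10: [268, 267, 261, 261, 269, 265, 262, 258, 266, 265, 259, 261, 267, 262, 263, 257]  (not all equal)
t=11: [89, 89, 90, 91, 89, 89, 91, 91, 89, 90, 90, 91, 90, 89, 91, 90]  (not all equal)
t=12: [267, 267, 270, 271, 267, 268, 269, 272, 268, 267, 271, 270, 267, 270, 269, 271]  (not all equal)
t=13: [89, 89, 88, 88, 89, 89, 88, 88, 89, 88, 88, 88, 89, 89, 88, 88]  (not all equal)
t=14: [267, 266, 265, 265, 267, 266, 265, 265, 266, 266, 265, 265, 267, 265, 265, 265]  (not all equal)
t=15: [89, 89, 90, 90, 89, 89, 90, 90, 89, 90, 90, 90, 89, 89, 90, 90]  (not all equal)
t=16: [267, 267, 269, 270, 267, 268, 269, 270, 267, 267, 270, 270, 267, 268, 269, 270]  (not all equal)
t=17: [89, 89, 89, 89, 89, 89, 89, 89, 89, 89, 89, 89, 89, 89, 89, 89]  (all equal)

Answer: 17
Key observation: Synchronization is absorbing here: once all oscillators are equal they stay equal, and step 17 is the first all-equal step.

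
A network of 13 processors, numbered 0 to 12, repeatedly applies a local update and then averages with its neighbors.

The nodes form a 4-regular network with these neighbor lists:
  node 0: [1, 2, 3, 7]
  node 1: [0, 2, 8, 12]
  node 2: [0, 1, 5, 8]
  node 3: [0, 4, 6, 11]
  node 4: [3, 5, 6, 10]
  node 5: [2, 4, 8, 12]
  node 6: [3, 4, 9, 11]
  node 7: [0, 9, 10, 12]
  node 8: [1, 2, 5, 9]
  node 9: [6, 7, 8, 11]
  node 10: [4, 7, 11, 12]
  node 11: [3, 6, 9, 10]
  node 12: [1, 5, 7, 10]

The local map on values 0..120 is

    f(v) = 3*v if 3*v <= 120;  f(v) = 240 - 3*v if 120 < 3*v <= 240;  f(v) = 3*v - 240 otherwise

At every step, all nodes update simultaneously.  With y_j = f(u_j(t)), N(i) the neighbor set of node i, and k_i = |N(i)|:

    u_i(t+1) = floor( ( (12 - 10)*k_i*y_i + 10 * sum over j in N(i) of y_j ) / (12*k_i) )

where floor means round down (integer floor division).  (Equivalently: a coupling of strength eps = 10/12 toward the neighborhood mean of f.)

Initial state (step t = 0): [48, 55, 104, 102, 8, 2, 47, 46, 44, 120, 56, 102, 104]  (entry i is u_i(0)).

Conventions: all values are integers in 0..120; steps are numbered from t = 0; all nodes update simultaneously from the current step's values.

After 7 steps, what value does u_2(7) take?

Simulating step by step:
t=0: [48, 55, 104, 102, 8, 2, 47, 46, 44, 120, 56, 102, 104]
t=1: [81, 85, 71, 70, 54, 58, 74, 92, 74, 98, 67, 85, 65]
t=2: [23, 21, 25, 28, 44, 46, 39, 35, 36, 27, 42, 31, 40]
t=3: [79, 88, 83, 94, 104, 102, 95, 97, 84, 101, 107, 98, 100]
t=4: [26, 21, 23, 43, 60, 42, 55, 51, 35, 44, 62, 57, 56]
t=5: [81, 78, 86, 77, 83, 82, 85, 79, 91, 88, 69, 84, 78]
t=6: [8, 13, 13, 9, 14, 14, 13, 14, 16, 17, 11, 18, 11]
t=7: [34, 36, 38, 37, 36, 40, 42, 36, 43, 46, 41, 40, 38]

Answer: u_2(7) = 38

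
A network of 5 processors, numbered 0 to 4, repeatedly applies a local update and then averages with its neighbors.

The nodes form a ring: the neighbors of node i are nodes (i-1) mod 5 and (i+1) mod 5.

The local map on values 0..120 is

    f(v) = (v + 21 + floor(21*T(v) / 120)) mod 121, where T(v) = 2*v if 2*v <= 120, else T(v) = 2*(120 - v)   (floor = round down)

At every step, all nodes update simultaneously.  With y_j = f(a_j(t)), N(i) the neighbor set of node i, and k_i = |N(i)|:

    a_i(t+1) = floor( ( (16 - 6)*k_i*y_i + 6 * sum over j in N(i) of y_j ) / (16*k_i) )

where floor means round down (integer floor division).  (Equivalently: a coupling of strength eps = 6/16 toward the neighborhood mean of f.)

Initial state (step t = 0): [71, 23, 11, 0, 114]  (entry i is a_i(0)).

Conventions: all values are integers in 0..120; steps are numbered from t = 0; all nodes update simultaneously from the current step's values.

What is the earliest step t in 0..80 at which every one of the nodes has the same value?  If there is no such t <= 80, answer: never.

Answer: 13
Key observation: Synchronization is absorbing here: once all nodes are equal they stay equal, and step 13 is the first all-equal step.

Derivation:
t=0: [71, 23, 11, 0, 114]  (not all equal)
t=1: [80, 59, 35, 22, 34]  (not all equal)
t=2: [103, 96, 70, 56, 72]  (not all equal)
t=3: [26, 24, 86, 100, 87]  (not all equal)
t=4: [67, 65, 85, 48, 86]  (not all equal)
t=5: [108, 107, 109, 97, 109]  (not all equal)
t=6: [11, 11, 10, 7, 10]  (not all equal)
t=7: [34, 34, 33, 31, 33]  (not all equal)
t=8: [65, 65, 64, 63, 64]  (not all equal)
t=9: [104, 104, 104, 103, 104]  (not all equal)
t=10: [9, 9, 8, 8, 8]  (not all equal)
t=11: [32, 32, 31, 31, 31]  (not all equal)
t=12: [63, 63, 62, 62, 62]  (not all equal)
t=13: [103, 103, 103, 103, 103]  (all equal)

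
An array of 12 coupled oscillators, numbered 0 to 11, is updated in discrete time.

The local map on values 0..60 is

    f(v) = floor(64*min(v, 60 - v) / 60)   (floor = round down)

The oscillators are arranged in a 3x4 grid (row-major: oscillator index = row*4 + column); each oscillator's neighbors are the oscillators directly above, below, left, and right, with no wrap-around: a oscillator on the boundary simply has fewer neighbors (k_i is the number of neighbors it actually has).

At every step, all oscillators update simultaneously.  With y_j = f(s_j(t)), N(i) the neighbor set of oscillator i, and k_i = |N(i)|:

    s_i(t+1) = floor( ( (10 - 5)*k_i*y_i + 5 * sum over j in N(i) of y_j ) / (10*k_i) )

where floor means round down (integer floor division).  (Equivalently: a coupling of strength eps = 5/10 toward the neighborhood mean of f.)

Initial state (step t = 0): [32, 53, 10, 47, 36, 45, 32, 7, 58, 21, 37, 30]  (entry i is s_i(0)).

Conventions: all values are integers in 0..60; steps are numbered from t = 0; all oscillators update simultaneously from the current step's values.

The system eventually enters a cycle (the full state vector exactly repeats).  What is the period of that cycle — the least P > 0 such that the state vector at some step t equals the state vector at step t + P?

Simulating step by step:
t=0: [32, 53, 10, 47, 36, 45, 32, 7, 58, 21, 37, 30]
t=1: [22, 12, 13, 10, 20, 18, 21, 15, 12, 18, 25, 23]
t=2: [19, 15, 13, 12, 19, 18, 20, 17, 16, 19, 23, 22]
t=3: [19, 16, 14, 13, 19, 19, 19, 18, 18, 20, 22, 22]
t=4: [19, 17, 15, 14, 19, 19, 19, 18, 19, 20, 22, 22]
t=5: [19, 18, 16, 15, 20, 19, 19, 19, 20, 21, 22, 22]
t=6: [20, 19, 17, 17, 20, 20, 20, 19, 21, 21, 22, 22]
t=7: [20, 20, 18, 18, 21, 21, 20, 20, 21, 22, 22, 22]
t=8: [21, 20, 19, 19, 21, 21, 21, 21, 22, 22, 22, 22]
t=9: [21, 21, 20, 20, 22, 22, 21, 21, 22, 22, 22, 22]
t=10: [22, 22, 21, 21, 22, 22, 22, 22, 23, 23, 22, 22]
t=11: [23, 22, 22, 22, 23, 23, 22, 22, 23, 23, 23, 23]
t=12: [23, 23, 23, 23, 24, 23, 23, 23, 24, 24, 23, 23]
t=13: [24, 24, 24, 24, 24, 24, 24, 24, 25, 24, 24, 24]
t=14: [25, 25, 25, 25, 25, 25, 25, 25, 25, 25, 25, 25]
t=15: [26, 26, 26, 26, 26, 26, 26, 26, 26, 26, 26, 26]
t=16: [27, 27, 27, 27, 27, 27, 27, 27, 27, 27, 27, 27]
t=17: [28, 28, 28, 28, 28, 28, 28, 28, 28, 28, 28, 28]
t=18: [29, 29, 29, 29, 29, 29, 29, 29, 29, 29, 29, 29]
t=19: [30, 30, 30, 30, 30, 30, 30, 30, 30, 30, 30, 30]
t=20: [32, 32, 32, 32, 32, 32, 32, 32, 32, 32, 32, 32]
t=21: [29, 29, 29, 29, 29, 29, 29, 29, 29, 29, 29, 29]

Answer: 3
Key observation: The state at step 18, [29, 29, 29, 29, 29, 29, 29, 29, 29, 29, 29, 29], reappears at step 21 — and no state repeats earlier — so the cycle the system enters has period 3.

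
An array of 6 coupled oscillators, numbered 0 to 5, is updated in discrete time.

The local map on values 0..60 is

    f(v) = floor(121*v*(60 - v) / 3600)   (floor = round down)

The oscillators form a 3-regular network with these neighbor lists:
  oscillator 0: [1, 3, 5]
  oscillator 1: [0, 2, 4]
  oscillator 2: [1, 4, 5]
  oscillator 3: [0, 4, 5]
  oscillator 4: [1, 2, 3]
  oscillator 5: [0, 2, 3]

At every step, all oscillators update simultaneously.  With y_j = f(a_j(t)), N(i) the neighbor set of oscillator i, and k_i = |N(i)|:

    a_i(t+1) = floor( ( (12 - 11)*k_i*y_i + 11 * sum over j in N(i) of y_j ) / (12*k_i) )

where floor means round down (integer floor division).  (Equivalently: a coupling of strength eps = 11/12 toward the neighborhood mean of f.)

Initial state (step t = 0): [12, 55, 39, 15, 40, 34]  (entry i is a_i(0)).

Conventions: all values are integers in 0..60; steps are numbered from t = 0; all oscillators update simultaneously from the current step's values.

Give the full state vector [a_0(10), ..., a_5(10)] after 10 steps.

Answer: [30, 30, 30, 30, 30, 30]

Derivation:
t=0: [12, 55, 39, 15, 40, 34]
t=1: [19, 22, 21, 24, 19, 23]
t=2: [28, 26, 27, 26, 27, 27]
t=3: [29, 29, 29, 29, 29, 29]
t=4: [30, 30, 30, 30, 30, 30]
t=5: [30, 30, 30, 30, 30, 30]
t=6: [30, 30, 30, 30, 30, 30]
t=7: [30, 30, 30, 30, 30, 30]
t=8: [30, 30, 30, 30, 30, 30]
t=9: [30, 30, 30, 30, 30, 30]
t=10: [30, 30, 30, 30, 30, 30]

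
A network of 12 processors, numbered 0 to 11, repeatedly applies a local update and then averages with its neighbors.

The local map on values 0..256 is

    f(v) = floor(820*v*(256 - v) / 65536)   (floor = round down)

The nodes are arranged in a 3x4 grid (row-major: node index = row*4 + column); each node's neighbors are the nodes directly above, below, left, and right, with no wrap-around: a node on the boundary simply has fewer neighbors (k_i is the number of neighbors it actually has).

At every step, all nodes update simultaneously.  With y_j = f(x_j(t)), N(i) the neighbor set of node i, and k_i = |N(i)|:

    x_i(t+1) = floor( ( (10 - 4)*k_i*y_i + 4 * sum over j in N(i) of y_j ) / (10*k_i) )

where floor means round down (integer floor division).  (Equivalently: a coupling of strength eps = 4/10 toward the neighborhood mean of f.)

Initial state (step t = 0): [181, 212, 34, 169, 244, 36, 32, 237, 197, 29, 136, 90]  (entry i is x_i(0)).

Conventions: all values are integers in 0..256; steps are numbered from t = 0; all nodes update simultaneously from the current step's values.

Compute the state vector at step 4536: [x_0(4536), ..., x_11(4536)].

Answer: [204, 204, 204, 204, 204, 204, 204, 204, 204, 204, 204, 204]
Key observation: The state at step 10, [204, 204, 204, 204, 204, 204, 204, 204, 204, 204, 204, 204], reappears at step 12: the system is in a cycle of period 2 from step 10 on.  Therefore the state at step 4536 equals the state at step 10 + ((4536 - 10) mod 2) = 10, which is [204, 204, 204, 204, 204, 204, 204, 204, 204, 204, 204, 204].

Derivation:
t=0: [181, 212, 34, 169, 244, 36, 32, 237, 197, 29, 136, 90]
t=1: [131, 117, 108, 139, 76, 91, 98, 94, 110, 108, 170, 163]
t=2: [197, 200, 199, 199, 181, 188, 191, 192, 194, 195, 186, 187]
t=3: [148, 143, 142, 143, 161, 156, 154, 152, 153, 151, 159, 159]
t=4: [198, 200, 201, 201, 193, 195, 196, 196, 196, 196, 193, 193]
t=5: [144, 141, 139, 139, 149, 147, 146, 146, 148, 147, 150, 151]
t=6: [200, 201, 202, 202, 199, 200, 200, 200, 199, 199, 198, 198]
t=7: [139, 138, 136, 136, 140, 140, 139, 139, 141, 141, 142, 142]
t=8: [203, 203, 203, 203, 202, 202, 203, 203, 202, 202, 202, 202]
t=9: [134, 134, 134, 134, 135, 135, 134, 134, 136, 136, 135, 135]
t=10: [204, 204, 204, 204, 204, 204, 204, 204, 204, 204, 204, 204]
t=11: [132, 132, 132, 132, 132, 132, 132, 132, 132, 132, 132, 132]
t=12: [204, 204, 204, 204, 204, 204, 204, 204, 204, 204, 204, 204]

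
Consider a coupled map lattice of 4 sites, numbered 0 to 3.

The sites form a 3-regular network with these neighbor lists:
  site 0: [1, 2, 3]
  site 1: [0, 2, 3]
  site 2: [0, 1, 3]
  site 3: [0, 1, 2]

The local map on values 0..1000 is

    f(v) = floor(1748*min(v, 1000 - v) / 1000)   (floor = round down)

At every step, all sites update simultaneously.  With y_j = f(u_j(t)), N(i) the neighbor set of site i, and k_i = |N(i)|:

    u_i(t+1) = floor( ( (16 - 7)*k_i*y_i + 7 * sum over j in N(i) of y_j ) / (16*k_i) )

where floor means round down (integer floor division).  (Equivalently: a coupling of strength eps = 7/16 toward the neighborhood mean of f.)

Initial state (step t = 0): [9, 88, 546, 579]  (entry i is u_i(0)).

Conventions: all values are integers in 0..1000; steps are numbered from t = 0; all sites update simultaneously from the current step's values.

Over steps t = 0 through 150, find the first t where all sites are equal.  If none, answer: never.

Answer: 23
Key observation: Synchronization is absorbing here: once all sites are equal they stay equal, and step 23 is the first all-equal step.

Derivation:
t=0: [9, 88, 546, 579]  (not all equal)
t=1: [253, 311, 577, 553]  (not all equal)
t=2: [549, 591, 673, 690]  (not all equal)
t=3: [709, 678, 619, 606]  (not all equal)
t=4: [565, 587, 630, 640]  (not all equal)
t=5: [718, 702, 671, 664]  (not all equal)
t=6: [522, 533, 556, 561]  (not all equal)
t=7: [813, 805, 789, 785]  (not all equal)
t=8: [341, 347, 358, 361]  (not all equal)
t=9: [606, 610, 618, 621]  (not all equal)
t=10: [680, 677, 671, 669]  (not all equal)
t=11: [564, 566, 571, 572]  (not all equal)
t=12: [757, 755, 752, 751]  (not all equal)
t=13: [427, 429, 431, 432]  (not all equal)
t=14: [748, 750, 751, 752]  (not all equal)
t=15: [437, 436, 435, 434]  (not all equal)
t=16: [761, 761, 760, 759]  (not all equal)
t=17: [417, 417, 418, 419]  (not all equal)
t=18: [728, 728, 729, 730]  (not all equal)
t=19: [474, 474, 473, 472]  (not all equal)
t=20: [827, 827, 826, 826]  (not all equal)
t=21: [302, 302, 303, 303]  (not all equal)
t=22: [527, 527, 528, 528]  (not all equal)
t=23: [825, 825, 825, 825]  (all equal)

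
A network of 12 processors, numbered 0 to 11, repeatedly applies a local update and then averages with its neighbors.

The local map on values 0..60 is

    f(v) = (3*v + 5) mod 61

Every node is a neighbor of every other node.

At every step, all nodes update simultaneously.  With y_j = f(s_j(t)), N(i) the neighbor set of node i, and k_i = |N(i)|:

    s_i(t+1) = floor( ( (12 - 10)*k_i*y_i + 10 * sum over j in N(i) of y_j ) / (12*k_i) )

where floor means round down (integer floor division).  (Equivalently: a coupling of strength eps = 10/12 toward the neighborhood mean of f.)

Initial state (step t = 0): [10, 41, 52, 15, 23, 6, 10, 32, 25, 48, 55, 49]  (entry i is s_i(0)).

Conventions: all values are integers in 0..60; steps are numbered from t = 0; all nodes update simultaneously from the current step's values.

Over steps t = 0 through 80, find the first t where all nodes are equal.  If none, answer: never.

Answer: never
Key observation: The state at step 2 reappears at step 12 — the system is in a cycle of period 10 from step 2 on.  No step 0..12 is synchronized, and the cycle repeats forever, so no step up to 80 (or ever) has all nodes equal.

Derivation:
t=0: [10, 41, 52, 15, 23, 6, 10, 32, 25, 48, 55, 49]  (not all equal)
t=1: [30, 28, 31, 32, 28, 29, 30, 31, 29, 30, 32, 30]  (not all equal)
t=2: [34, 33, 34, 34, 33, 33, 34, 34, 33, 34, 34, 34]  (not all equal)
t=3: [45, 44, 45, 45, 44, 44, 45, 45, 44, 45, 45, 45]  (not all equal)
t=4: [17, 16, 17, 17, 16, 16, 17, 17, 16, 17, 17, 17]  (not all equal)
t=5: [55, 54, 55, 55, 54, 54, 55, 55, 54, 55, 55, 55]  (not all equal)
t=6: [47, 46, 47, 47, 46, 46, 47, 47, 46, 47, 47, 47]  (not all equal)
t=7: [23, 22, 23, 23, 22, 22, 23, 23, 22, 23, 23, 23]  (not all equal)
t=8: [12, 11, 12, 12, 11, 11, 12, 12, 11, 12, 12, 12]  (not all equal)
t=9: [40, 39, 40, 40, 39, 39, 40, 40, 39, 40, 40, 40]  (not all equal)
t=10: [2, 1, 2, 2, 1, 1, 2, 2, 1, 2, 2, 2]  (not all equal)
t=11: [10, 9, 10, 10, 9, 9, 10, 10, 9, 10, 10, 10]  (not all equal)
t=12: [34, 33, 34, 34, 33, 33, 34, 34, 33, 34, 34, 34]  (not all equal)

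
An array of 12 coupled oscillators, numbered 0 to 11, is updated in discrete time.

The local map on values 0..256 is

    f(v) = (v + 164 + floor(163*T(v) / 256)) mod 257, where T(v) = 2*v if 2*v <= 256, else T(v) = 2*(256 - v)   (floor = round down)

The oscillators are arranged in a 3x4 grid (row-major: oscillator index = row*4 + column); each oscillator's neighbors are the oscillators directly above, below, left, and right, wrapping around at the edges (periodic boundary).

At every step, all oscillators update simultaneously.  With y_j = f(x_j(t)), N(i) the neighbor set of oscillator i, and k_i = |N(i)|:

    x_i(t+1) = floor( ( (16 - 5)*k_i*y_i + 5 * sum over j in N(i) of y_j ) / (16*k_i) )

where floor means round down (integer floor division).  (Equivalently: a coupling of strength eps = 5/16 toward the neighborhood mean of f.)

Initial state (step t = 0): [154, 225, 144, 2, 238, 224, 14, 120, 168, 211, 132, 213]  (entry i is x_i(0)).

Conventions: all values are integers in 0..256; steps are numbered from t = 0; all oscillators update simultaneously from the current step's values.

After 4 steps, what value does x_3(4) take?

Simulating step by step:
t=0: [154, 225, 144, 2, 238, 224, 14, 120, 168, 211, 132, 213]
t=1: [184, 174, 189, 173, 171, 172, 191, 178, 183, 176, 192, 176]
t=2: [182, 184, 181, 184, 185, 184, 180, 183, 182, 183, 180, 183]
t=3: [182, 182, 182, 182, 182, 182, 182, 182, 182, 182, 182, 182]
t=4: [183, 183, 183, 183, 183, 183, 183, 183, 183, 183, 183, 183]

Answer: x_3(4) = 183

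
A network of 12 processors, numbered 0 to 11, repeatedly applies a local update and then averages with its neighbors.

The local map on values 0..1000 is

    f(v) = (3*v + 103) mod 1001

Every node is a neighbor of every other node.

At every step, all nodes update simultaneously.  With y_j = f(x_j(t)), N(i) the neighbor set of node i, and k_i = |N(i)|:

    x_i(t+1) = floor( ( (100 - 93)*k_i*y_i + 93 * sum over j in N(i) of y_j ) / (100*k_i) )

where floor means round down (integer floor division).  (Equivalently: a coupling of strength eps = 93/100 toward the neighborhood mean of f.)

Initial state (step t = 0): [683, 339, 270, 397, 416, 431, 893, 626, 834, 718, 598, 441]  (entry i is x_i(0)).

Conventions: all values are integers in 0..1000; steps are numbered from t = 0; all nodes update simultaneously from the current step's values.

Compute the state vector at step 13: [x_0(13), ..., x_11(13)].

Answer: [745, 745, 745, 745, 745, 745, 745, 745, 745, 745, 745, 745]

Derivation:
t=0: [683, 339, 270, 397, 416, 431, 893, 626, 834, 718, 598, 441]
t=1: [518, 518, 507, 516, 515, 514, 509, 506, 511, 517, 507, 514]
t=2: [639, 639, 640, 639, 639, 639, 640, 640, 640, 639, 640, 639]
t=3: [19, 19, 19, 19, 19, 19, 19, 19, 19, 19, 19, 19]
t=4: [160, 160, 160, 160, 160, 160, 160, 160, 160, 160, 160, 160]
t=5: [583, 583, 583, 583, 583, 583, 583, 583, 583, 583, 583, 583]
t=6: [851, 851, 851, 851, 851, 851, 851, 851, 851, 851, 851, 851]
t=7: [654, 654, 654, 654, 654, 654, 654, 654, 654, 654, 654, 654]
t=8: [63, 63, 63, 63, 63, 63, 63, 63, 63, 63, 63, 63]
t=9: [292, 292, 292, 292, 292, 292, 292, 292, 292, 292, 292, 292]
t=10: [979, 979, 979, 979, 979, 979, 979, 979, 979, 979, 979, 979]
t=11: [37, 37, 37, 37, 37, 37, 37, 37, 37, 37, 37, 37]
t=12: [214, 214, 214, 214, 214, 214, 214, 214, 214, 214, 214, 214]
t=13: [745, 745, 745, 745, 745, 745, 745, 745, 745, 745, 745, 745]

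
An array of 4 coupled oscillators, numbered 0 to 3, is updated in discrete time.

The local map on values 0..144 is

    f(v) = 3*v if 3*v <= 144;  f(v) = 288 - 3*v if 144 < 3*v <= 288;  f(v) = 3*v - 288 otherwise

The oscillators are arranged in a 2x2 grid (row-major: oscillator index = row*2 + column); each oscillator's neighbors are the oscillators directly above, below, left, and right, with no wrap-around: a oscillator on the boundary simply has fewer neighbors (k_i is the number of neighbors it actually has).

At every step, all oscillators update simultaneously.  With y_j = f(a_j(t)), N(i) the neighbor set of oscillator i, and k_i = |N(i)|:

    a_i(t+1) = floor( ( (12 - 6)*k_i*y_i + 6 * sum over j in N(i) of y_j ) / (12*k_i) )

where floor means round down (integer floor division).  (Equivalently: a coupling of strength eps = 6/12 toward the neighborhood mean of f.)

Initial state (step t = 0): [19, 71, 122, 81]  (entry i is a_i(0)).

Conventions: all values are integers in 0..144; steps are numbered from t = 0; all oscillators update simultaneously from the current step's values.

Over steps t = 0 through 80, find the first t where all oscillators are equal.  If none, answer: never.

Answer: 13
Key observation: Synchronization is absorbing here: once all oscillators are equal they stay equal, and step 13 is the first all-equal step.

Derivation:
t=0: [19, 71, 122, 81]  (not all equal)
t=1: [66, 63, 64, 60]  (not all equal)
t=2: [93, 99, 97, 102]  (not all equal)
t=3: [7, 11, 8, 12]  (not all equal)
t=4: [24, 30, 26, 32]  (not all equal)
t=5: [78, 87, 81, 90]  (not all equal)
t=6: [45, 31, 40, 27]  (not all equal)
t=7: [120, 100, 114, 93]  (not all equal)
t=8: [52, 26, 47, 21]  (not all equal)
t=9: [120, 87, 119, 86]  (not all equal)
t=10: [60, 39, 60, 39]  (not all equal)
t=11: [110, 114, 110, 114]  (not all equal)
t=12: [45, 51, 45, 51]  (not all equal)
t=13: [135, 135, 135, 135]  (all equal)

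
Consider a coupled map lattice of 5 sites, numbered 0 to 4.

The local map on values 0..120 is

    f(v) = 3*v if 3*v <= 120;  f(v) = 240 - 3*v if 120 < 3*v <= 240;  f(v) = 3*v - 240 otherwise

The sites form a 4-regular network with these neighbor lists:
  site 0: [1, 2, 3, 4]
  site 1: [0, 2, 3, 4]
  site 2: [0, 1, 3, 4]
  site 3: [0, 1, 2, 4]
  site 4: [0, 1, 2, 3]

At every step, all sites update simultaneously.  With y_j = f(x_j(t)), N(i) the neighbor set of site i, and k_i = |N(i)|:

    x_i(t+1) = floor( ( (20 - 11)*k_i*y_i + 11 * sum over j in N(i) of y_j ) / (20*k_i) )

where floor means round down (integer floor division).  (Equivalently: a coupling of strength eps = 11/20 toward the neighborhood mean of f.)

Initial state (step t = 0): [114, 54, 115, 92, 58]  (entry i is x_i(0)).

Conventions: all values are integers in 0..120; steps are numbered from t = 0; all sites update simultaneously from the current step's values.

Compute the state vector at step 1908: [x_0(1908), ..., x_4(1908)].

Simulating step by step:
t=0: [114, 54, 115, 92, 58]
t=1: [85, 77, 86, 64, 73]
t=2: [19, 18, 20, 30, 21]
t=3: [62, 61, 63, 72, 64]
t=4: [49, 49, 48, 39, 47]
t=5: [97, 97, 98, 105, 99]
t=6: [55, 55, 56, 63, 57]
t=7: [70, 70, 69, 62, 68]
t=8: [34, 34, 35, 42, 36]
t=9: [104, 104, 105, 108, 106]
t=10: [74, 74, 75, 78, 76]
t=11: [15, 15, 14, 11, 13]
t=12: [42, 42, 41, 38, 40]
t=13: [115, 115, 116, 115, 117]
t=14: [106, 106, 107, 106, 108]
t=15: [79, 79, 80, 79, 81]
t=16: [2, 2, 1, 2, 2]
t=17: [5, 5, 4, 5, 5]
t=18: [14, 14, 13, 14, 14]
t=19: [41, 41, 40, 41, 41]
t=20: [117, 117, 118, 117, 117]
t=21: [111, 111, 112, 111, 111]
t=22: [93, 93, 94, 93, 93]
t=23: [39, 39, 40, 39, 39]
t=24: [117, 117, 118, 117, 117]

Answer: [117, 117, 118, 117, 117]
Key observation: The state at step 20, [117, 117, 118, 117, 117], reappears at step 24: the system is in a cycle of period 4 from step 20 on.  Therefore the state at step 1908 equals the state at step 20 + ((1908 - 20) mod 4) = 20, which is [117, 117, 118, 117, 117].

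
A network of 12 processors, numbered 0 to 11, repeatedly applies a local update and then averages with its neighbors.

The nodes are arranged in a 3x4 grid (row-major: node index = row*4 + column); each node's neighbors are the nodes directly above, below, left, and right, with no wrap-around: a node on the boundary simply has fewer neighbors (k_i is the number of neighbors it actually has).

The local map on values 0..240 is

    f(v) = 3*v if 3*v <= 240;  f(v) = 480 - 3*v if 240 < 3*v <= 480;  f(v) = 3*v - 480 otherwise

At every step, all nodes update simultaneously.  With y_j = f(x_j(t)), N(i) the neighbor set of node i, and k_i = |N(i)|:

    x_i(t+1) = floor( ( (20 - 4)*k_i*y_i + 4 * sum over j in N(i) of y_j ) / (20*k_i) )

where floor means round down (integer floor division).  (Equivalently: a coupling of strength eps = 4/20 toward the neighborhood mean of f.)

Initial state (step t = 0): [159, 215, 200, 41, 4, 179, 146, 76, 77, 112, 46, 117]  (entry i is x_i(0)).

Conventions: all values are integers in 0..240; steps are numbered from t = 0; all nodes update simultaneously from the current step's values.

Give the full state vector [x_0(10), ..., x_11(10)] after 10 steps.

Answer: [87, 206, 114, 147, 79, 133, 150, 85, 189, 187, 178, 189]

Derivation:
t=0: [159, 215, 200, 41, 4, 179, 146, 76, 77, 112, 46, 117]
t=1: [20, 144, 118, 133, 29, 63, 60, 202, 200, 143, 131, 139]
t=2: [61, 63, 121, 90, 94, 169, 170, 122, 109, 67, 89, 71]
t=3: [185, 173, 122, 191, 182, 52, 47, 121, 162, 187, 200, 203]
t=4: [70, 54, 109, 97, 68, 141, 138, 117, 19, 83, 119, 126]
t=5: [204, 157, 150, 179, 184, 78, 75, 127, 89, 200, 125, 106]
t=6: [113, 33, 43, 58, 96, 208, 203, 108, 189, 132, 117, 150]
t=7: [141, 106, 130, 167, 178, 140, 131, 147, 97, 91, 119, 52]
t=8: [67, 143, 90, 29, 63, 73, 85, 48, 177, 190, 128, 141]
t=9: [184, 82, 192, 105, 182, 202, 213, 139, 68, 96, 101, 69]
t=10: [87, 206, 114, 147, 79, 133, 150, 85, 189, 187, 178, 189]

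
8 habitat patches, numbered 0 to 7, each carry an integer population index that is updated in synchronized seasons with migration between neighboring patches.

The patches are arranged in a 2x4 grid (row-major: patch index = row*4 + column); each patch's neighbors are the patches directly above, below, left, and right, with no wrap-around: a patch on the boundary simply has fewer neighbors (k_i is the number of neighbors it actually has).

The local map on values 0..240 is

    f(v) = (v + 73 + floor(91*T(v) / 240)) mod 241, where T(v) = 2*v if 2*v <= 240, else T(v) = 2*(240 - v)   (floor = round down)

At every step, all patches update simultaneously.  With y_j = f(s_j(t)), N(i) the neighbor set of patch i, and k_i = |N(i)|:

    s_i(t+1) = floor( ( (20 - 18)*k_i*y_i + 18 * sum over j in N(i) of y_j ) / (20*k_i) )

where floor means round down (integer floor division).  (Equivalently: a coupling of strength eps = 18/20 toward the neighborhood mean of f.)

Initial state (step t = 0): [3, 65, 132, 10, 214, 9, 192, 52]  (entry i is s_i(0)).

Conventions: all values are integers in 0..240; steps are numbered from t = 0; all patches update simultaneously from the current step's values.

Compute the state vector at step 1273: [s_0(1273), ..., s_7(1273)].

Answer: [182, 70, 182, 70, 70, 182, 70, 182]
Key observation: The state at step 11, [182, 70, 182, 70, 70, 182, 70, 182], reappears at step 12: the system is in a cycle of period 1 from step 11 on.  Therefore the state at step 1273 equals the state at step 11 + ((1273 - 11) mod 1) = 11, which is [182, 70, 182, 70, 70, 182, 70, 182].

Derivation:
t=0: [3, 65, 132, 10, 214, 9, 192, 52]
t=1: [121, 82, 105, 103, 81, 102, 95, 83]
t=2: [198, 42, 142, 106, 45, 202, 97, 135]
t=3: [140, 65, 54, 44, 70, 96, 47, 13]
t=4: [177, 82, 164, 132, 40, 161, 94, 146]
t=5: [167, 70, 155, 50, 62, 184, 70, 132]
t=6: [175, 68, 170, 59, 68, 178, 65, 164]
t=7: [178, 69, 172, 66, 70, 177, 68, 168]
t=8: [181, 69, 178, 67, 70, 180, 68, 176]
t=9: [181, 70, 178, 69, 70, 180, 70, 177]
t=10: [182, 70, 181, 70, 70, 182, 70, 181]
t=11: [182, 70, 182, 70, 70, 182, 70, 182]
t=12: [182, 70, 182, 70, 70, 182, 70, 182]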